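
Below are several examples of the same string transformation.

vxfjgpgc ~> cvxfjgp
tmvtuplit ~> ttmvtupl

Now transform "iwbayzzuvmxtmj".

The transformation: move the last character to the front, then delete the last character.
"iwbayzzuvmxtmj" → "jiwbayzzuvmxtm" → "jiwbayzzuvmxt".

jiwbayzzuvmxt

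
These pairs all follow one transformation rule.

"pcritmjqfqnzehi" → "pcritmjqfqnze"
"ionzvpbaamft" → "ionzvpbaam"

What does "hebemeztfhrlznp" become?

hebemeztfhrlz

Looking at the pairs, the operation is to delete the last 2 characters.
Applying that to "hebemeztfhrlznp" gives "hebemeztfhrlz".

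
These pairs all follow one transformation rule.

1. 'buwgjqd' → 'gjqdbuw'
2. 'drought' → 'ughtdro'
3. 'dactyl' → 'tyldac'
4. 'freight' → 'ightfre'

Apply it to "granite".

nitegra

What's happening: move the first 3 characters to the end (rotate left by 3).
Applying that to "granite" gives "nitegra".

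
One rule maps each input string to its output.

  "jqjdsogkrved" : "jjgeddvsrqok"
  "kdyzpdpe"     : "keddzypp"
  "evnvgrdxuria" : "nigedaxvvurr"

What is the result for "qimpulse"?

mlieusqp

The transformation: sort the characters into reverse alphabetical order, then swap the front and back halves of the string.
On "qimpulse": the first step gives "usqpmlie", and the second then gives "mlieusqp".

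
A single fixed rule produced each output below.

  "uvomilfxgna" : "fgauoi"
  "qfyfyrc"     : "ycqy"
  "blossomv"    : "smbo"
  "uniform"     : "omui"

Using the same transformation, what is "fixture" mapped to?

The pattern: keep every other character starting from the first (positions 1st, 3rd, 5th, ...), then swap the front and back halves of the string.
"fixture" → "uefx".

uefx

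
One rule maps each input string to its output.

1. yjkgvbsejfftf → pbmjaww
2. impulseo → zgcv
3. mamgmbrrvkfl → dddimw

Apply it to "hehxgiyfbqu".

The rule is to keep every other character starting from the first (positions 1st, 3rd, 5th, ...), then shift every letter 9 places backward in the alphabet (wrapping around).
"hehxgiyfbqu" → "hhgybu" → "yyxpsl".

yyxpsl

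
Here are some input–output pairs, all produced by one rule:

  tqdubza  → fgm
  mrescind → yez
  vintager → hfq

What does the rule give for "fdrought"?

rat

Looking at the pairs, the operation is to shift every letter 12 places forward in the alphabet (wrapping around), then keep one character in every 3, starting at position 1 (positions 1st, 4th, 7th, ...).
For "fdrought", step one produces "rpdagstf"; step two turns that into "rat".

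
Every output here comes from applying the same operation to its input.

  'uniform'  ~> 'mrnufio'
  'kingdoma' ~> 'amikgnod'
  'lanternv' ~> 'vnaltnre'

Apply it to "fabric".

What's happening: move the last 2 characters to the front (rotate right by 2), then swap each adjacent pair of characters (1↔2, 3↔4, ...).
Starting from "fabric": after the first operation, "icfabr"; after the second, "ciafrb".

ciafrb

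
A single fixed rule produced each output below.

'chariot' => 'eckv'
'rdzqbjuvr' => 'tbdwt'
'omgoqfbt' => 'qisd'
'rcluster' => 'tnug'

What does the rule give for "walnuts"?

ynwu

The pattern: shift every letter 2 places forward in the alphabet (wrapping around), then keep every other character starting from the first (positions 1st, 3rd, 5th, ...).
So "walnuts" becomes "ynwu".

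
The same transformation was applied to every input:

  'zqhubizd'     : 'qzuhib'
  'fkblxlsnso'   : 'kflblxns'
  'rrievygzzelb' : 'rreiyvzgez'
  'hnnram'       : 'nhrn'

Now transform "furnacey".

Looking at the pairs, the operation is to swap each adjacent pair of characters (1↔2, 3↔4, ...), then delete the last 2 characters.
For "furnacey", step one produces "ufnrcaye"; step two turns that into "ufnrca".

ufnrca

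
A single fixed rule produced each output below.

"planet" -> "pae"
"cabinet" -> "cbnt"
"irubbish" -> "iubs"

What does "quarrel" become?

The rule is to keep every other character starting from the first (positions 1st, 3rd, 5th, ...).
Applying that to "quarrel" gives "qarl".

qarl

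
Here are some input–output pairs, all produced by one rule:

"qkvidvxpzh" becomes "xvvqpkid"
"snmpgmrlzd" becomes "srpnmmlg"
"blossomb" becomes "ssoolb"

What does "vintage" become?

Rule — delete the last 2 characters, then sort the characters into reverse alphabetical order.
"vintage" → "vinta" → "vtnia".

vtnia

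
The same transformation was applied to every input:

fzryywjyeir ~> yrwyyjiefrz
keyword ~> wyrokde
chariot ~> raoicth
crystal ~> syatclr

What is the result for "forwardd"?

wrraddof

The rule is to move the first 2 characters to the end (rotate left by 2), then swap each adjacent pair of characters (1↔2, 3↔4, ...).
"forwardd" → "wrraddof".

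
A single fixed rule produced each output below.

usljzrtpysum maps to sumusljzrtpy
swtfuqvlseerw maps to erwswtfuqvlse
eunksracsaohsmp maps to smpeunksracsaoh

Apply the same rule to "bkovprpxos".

In each case the input is transformed by: move the last 3 characters to the front (rotate right by 3).
"bkovprpxos" → "xosbkovprp".

xosbkovprp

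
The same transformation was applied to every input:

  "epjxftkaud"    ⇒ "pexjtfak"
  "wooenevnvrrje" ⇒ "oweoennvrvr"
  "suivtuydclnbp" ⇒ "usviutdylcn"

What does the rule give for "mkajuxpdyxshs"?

In each case the input is transformed by: delete the last 2 characters, then swap each adjacent pair of characters (1↔2, 3↔4, ...).
Starting from "mkajuxpdyxshs": after the first operation, "mkajuxpdyxs"; after the second, "kmjaxudpxys".

kmjaxudpxys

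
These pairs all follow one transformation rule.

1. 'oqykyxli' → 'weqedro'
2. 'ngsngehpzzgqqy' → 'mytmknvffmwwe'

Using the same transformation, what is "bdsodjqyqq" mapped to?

Rule — delete the first character, then shift every letter 6 places forward in the alphabet (wrapping around).
"bdsodjqyqq" → "jyujpweww".
(Check on "oqykyxli": → "qykyxli" → "weqedro" ✓)

jyujpweww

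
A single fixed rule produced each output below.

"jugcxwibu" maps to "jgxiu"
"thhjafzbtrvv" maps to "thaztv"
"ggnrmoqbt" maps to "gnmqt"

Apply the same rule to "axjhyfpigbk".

ajypgk

The pattern: keep every other character starting from the first (positions 1st, 3rd, 5th, ...).
So "axjhyfpigbk" becomes "ajypgk".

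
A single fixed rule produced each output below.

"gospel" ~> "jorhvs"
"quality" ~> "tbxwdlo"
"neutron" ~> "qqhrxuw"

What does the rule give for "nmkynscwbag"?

The rule is to shift every letter 3 places forward in the alphabet (wrapping around), then take characters alternately from the front and the back (1st, last, 2nd, 2nd-last, ...).
On "nmkynscwbag": the first step gives "qpnbqvfzedj", and the second then gives "qjpdnebzqfv".

qjpdnebzqfv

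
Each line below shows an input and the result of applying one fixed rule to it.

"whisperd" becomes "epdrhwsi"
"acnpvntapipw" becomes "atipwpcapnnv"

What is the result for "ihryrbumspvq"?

mupsqvhiyrbr

Looking at the pairs, the operation is to swap the front and back halves of the string, then swap each adjacent pair of characters (1↔2, 3↔4, ...).
Starting from "ihryrbumspvq": after the first operation, "umspvqihryrb"; after the second, "mupsqvhiyrbr".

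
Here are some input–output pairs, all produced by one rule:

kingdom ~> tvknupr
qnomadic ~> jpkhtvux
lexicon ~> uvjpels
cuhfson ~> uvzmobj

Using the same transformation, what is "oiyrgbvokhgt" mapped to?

anorvcinyfpv

What's happening: reverse the string, then shift every letter 7 places forward in the alphabet (wrapping around).
Applying both steps to "oiyrgbvokhgt": "tghkovbgryio", then "anorvcinyfpv".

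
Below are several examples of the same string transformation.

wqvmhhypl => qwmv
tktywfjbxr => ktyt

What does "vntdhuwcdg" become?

nvdt

The pattern: swap each adjacent pair of characters (1↔2, 3↔4, ...), then keep only the first 4 characters.
On "vntdhuwcdg": the first step gives "nvdtuhcwgd", and the second then gives "nvdt".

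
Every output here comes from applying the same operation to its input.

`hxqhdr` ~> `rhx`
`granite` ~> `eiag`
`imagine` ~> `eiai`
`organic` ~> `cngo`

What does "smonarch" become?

Each output is the input with this applied: reverse the string, then keep every other character starting from the first (positions 1st, 3rd, 5th, ...).
Applying both steps to "smonarch": "hcranoms", then "hrnm".
(Check on "imagine": → "enigami" → "eiai" ✓)

hrnm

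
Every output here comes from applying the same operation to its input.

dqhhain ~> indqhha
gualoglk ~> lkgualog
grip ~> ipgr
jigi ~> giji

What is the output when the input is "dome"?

The pattern: move the last 2 characters to the front (rotate right by 2).
On "dome" that produces "medo".

medo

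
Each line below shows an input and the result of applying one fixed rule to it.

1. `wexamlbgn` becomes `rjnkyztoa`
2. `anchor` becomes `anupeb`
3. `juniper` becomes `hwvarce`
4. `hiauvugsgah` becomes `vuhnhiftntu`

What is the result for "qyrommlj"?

ldbezzwy

What's happening: swap each adjacent pair of characters (1↔2, 3↔4, ...), then shift every letter 13 places forward in the alphabet (wrapping around) — i.e. ROT13.
"qyrommlj" → "yqormmjl" → "ldbezzwy".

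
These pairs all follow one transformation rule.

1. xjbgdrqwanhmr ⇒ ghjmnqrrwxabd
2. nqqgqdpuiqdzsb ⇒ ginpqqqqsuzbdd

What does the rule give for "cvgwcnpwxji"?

ijnpvwwxccg

The rule is to sort the characters into alphabetical order, then move the first 3 characters to the end (rotate left by 3).
Applying both steps to "cvgwcnpwxji": "ccgijnpvwwx", then "ijnpvwwxccg".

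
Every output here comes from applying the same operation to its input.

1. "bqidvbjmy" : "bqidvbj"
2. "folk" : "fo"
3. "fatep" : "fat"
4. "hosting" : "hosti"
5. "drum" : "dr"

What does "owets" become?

owe

What's happening: delete the last 2 characters.
So "owets" becomes "owe".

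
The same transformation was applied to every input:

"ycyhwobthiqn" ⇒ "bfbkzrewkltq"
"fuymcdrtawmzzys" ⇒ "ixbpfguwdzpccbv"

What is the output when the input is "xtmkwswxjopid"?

Looking at the pairs, the operation is to shift every letter 3 places forward in the alphabet (wrapping around).
Doing the same to "xtmkwswxjopid": "awpnzvzamrslg".

awpnzvzamrslg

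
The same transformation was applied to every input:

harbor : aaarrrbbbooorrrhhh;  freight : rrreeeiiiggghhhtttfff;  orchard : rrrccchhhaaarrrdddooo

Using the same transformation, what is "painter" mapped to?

Rule — move the first character to the end, then repeat every character 3 times.
Working it through for "painter": intermediate "ainterp", final "aaaiiinnnttteeerrrppp".
(Check on "harbor": → "arborh" → "aaarrrbbbooorrrhhh" ✓)

aaaiiinnnttteeerrrppp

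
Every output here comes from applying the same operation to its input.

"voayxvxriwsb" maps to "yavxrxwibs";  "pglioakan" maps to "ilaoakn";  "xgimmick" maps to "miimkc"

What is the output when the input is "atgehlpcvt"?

eglhcptv

In each case the input is transformed by: delete the first 2 characters, then swap each adjacent pair of characters (1↔2, 3↔4, ...).
For "atgehlpcvt", step one produces "gehlpcvt"; step two turns that into "eglhcptv".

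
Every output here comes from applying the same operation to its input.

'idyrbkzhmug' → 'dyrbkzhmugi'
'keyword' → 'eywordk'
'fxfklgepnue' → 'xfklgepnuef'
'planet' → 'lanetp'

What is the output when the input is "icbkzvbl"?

The transformation: move the first character to the end.
For "icbkzvbl" the result is "cbkzvbli".

cbkzvbli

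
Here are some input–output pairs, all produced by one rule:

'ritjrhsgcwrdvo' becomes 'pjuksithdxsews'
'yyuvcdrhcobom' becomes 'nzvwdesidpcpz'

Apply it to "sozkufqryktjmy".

Rule — swap the first and last characters, then shift every letter 1 place forward in the alphabet (wrapping around).
For "sozkufqryktjmy", step one produces "yozkufqryktjms"; step two turns that into "zpalvgrszluknt".
(Check on "yyuvcdrhcobom": → "myuvcdrhcoboy" → "nzvwdesidpcpz" ✓)

zpalvgrszluknt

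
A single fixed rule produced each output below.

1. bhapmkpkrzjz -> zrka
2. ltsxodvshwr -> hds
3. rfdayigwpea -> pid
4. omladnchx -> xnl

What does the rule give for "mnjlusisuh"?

usj

What's happening: keep one character in every 3, starting at position 3 (positions 3rd, 6th, 9th, ...), then reverse the string.
Applying both steps to "mnjlusisuh": "jsu", then "usj".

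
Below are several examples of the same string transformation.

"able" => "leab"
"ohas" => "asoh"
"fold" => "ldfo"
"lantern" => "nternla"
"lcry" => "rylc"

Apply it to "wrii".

Rule — move the first 2 characters to the end (rotate left by 2).
"wrii" → "iiwr".

iiwr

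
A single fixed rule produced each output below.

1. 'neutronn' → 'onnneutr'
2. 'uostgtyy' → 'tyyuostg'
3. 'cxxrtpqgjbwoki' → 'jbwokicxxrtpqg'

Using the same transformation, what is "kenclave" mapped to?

avekencl

Rule — swap the front and back halves of the string, then move the first character to the end.
On "kenclave": the first step gives "lavekenc", and the second then gives "avekencl".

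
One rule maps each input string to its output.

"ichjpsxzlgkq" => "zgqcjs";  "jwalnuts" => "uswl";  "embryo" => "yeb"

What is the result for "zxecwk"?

wze

The rule is to swap the front and back halves of the string, then keep every other character starting from the second (positions 2nd, 4th, 6th, ...).
"zxecwk" → "cwkzxe" → "wze".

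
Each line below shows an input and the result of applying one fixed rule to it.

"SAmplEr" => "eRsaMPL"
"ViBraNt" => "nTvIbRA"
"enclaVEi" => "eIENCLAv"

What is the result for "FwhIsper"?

ERfWHiSP

Each output is the input with this applied: move the last 2 characters to the front (rotate right by 2), then flip the case of every letter.
So "FwhIsper" becomes "ERfWHiSP".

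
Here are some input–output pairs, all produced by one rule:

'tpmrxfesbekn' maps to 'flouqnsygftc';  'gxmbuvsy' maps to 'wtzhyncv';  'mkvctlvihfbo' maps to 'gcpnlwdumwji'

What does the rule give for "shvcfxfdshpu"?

Rule — shift every letter 1 place forward in the alphabet (wrapping around), then move the last 3 characters to the front (rotate right by 3).
For "shvcfxfdshpu", step one produces "tiwdgygetiqv"; step two turns that into "iqvtiwdgyget".
(Check on "tpmrxfesbekn": → "uqnsygftcflo" → "flouqnsygftc" ✓)

iqvtiwdgyget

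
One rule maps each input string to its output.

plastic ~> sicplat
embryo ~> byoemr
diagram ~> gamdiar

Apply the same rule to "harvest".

vsthare

Looking at the pairs, the operation is to move the last 3 characters to the front (rotate right by 3), then swap the first and last characters.
On "harvest": the first step gives "estharv", and the second then gives "vsthare".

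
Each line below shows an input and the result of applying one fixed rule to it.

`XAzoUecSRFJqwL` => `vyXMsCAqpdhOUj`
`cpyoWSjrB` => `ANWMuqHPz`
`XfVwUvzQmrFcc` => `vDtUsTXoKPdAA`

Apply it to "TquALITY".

The transformation: shift every letter 2 places backward in the alphabet (wrapping around), then flip the case of every letter.
For "TquALITY" the result is "rOSyjgrw".

rOSyjgrw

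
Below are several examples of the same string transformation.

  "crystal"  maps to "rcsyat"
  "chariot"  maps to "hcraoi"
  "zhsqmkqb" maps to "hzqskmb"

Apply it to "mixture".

imtxru

The rule is to swap each adjacent pair of characters (1↔2, 3↔4, ...), then delete the last character.
Working it through for "mixture": intermediate "imtxrue", final "imtxru".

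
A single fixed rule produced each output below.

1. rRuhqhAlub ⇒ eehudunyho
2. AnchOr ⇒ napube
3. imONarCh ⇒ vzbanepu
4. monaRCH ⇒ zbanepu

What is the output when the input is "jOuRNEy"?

wbhearl

In each case the input is transformed by: shift every letter 13 places forward in the alphabet (wrapping around) — i.e. ROT13, then convert every letter to lowercase.
So "jOuRNEy" becomes "wbhearl".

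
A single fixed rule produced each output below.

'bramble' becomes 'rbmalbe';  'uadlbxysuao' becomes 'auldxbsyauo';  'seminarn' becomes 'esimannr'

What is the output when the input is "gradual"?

The rule is to swap each adjacent pair of characters (1↔2, 3↔4, ...).
"gradual" → "rgdaaul".

rgdaaul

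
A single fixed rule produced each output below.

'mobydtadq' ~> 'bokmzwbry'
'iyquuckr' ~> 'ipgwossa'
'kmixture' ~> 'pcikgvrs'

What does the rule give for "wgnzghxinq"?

louelxefvg

Looking at the pairs, the operation is to move the last 2 characters to the front (rotate right by 2), then shift every letter 2 places backward in the alphabet (wrapping around).
"wgnzghxinq" → "nqwgnzghxi" → "louelxefvg".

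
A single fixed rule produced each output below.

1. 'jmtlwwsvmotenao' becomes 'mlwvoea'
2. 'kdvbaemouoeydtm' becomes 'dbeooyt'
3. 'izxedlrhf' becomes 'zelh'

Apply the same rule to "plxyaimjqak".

lyija

The pattern: keep every other character starting from the second (positions 2nd, 4th, 6th, ...).
"plxyaimjqak" → "lyija".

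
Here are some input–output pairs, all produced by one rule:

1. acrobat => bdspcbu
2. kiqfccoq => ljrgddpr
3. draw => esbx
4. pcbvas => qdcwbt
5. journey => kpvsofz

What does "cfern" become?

The pattern: shift every letter 1 place forward in the alphabet (wrapping around).
"cfern" → "dgfso".

dgfso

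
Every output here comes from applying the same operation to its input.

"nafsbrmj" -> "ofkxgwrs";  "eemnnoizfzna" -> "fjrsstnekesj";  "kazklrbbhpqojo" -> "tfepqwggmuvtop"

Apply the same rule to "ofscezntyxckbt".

The rule is to swap the first and last characters, then shift every letter 5 places forward in the alphabet (wrapping around).
For "ofscezntyxckbt" the result is "ykxhjesydchpgt".

ykxhjesydchpgt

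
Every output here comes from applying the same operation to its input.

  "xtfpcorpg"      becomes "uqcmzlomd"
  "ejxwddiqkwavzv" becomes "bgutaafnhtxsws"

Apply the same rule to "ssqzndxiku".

ppnwkaufhr

Rule — shift every letter 3 places backward in the alphabet (wrapping around).
Applying that to "ssqzndxiku" gives "ppnwkaufhr".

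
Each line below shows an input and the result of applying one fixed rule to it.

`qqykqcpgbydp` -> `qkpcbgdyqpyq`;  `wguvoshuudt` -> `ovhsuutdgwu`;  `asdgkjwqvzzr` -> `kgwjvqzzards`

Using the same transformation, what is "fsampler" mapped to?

pmelfras

The transformation: move the first 3 characters to the end (rotate left by 3), then swap each adjacent pair of characters (1↔2, 3↔4, ...).
Working it through for "fsampler": intermediate "mplerfsa", final "pmelfras".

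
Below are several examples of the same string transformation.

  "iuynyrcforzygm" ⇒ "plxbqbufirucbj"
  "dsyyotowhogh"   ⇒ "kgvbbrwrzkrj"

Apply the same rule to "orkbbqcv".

yruneetf

Looking at the pairs, the operation is to move the last character to the front, then shift every letter 3 places forward in the alphabet (wrapping around).
For "orkbbqcv" the result is "yruneetf".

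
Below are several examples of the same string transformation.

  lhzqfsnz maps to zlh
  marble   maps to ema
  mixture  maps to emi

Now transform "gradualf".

fgr

What's happening: move the last character to the front, then keep only the first 3 characters.
Working it through for "gradualf": intermediate "fgradual", final "fgr".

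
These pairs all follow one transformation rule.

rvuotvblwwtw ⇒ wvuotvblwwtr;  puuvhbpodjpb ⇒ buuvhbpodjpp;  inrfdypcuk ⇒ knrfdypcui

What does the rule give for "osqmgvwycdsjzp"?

psqmgvwycdsjzo

Rule — swap the first and last characters.
"osqmgvwycdsjzp" → "psqmgvwycdsjzo".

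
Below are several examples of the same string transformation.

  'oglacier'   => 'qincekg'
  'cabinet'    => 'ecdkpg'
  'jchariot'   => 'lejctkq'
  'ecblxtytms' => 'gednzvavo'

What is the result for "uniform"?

Looking at the pairs, the operation is to shift every letter 2 places forward in the alphabet (wrapping around), then delete the last character.
On "uniform": the first step gives "wpkhqto", and the second then gives "wpkhqt".

wpkhqt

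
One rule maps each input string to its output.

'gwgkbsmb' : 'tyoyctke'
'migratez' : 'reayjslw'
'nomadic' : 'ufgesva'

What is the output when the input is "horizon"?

fzgjarg

Rule — move the last character to the front, then shift every letter 8 places backward in the alphabet (wrapping around).
So "horizon" becomes "fzgjarg".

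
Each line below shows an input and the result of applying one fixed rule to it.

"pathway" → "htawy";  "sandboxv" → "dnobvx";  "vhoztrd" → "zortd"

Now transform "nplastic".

altsci

What's happening: delete the first 2 characters, then swap each adjacent pair of characters (1↔2, 3↔4, ...).
Applying both steps to "nplastic": "lastic", then "altsci".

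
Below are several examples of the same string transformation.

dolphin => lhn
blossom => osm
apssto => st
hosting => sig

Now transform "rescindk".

sid

Looking at the pairs, the operation is to keep every other character starting from the first (positions 1st, 3rd, 5th, ...), then delete the first character.
On "rescindk": the first step gives "rsid", and the second then gives "sid".
(Check on "blossom": → "bosm" → "osm" ✓)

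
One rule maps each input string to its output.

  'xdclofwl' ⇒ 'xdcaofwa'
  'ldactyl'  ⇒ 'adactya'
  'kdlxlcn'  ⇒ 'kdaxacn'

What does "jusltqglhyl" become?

jusatqgahya

Rule — replace every "l" with "a".
Applying that to "jusltqglhyl" gives "jusatqgahya".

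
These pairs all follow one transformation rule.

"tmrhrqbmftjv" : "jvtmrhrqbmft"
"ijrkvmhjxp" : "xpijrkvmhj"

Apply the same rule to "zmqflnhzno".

Looking at the pairs, the operation is to move the last 2 characters to the front (rotate right by 2).
"zmqflnhzno" → "nozmqflnhz".

nozmqflnhz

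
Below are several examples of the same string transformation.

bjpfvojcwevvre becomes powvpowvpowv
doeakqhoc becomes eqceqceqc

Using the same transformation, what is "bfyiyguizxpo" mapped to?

What's happening: keep one character in every 3, starting at position 3 (positions 3rd, 6th, 9th, ...), then write the whole string 3 times in a row.
For "bfyiyguizxpo", step one produces "ygzo"; step two turns that into "ygzoygzoygzo".
(Check on "doeakqhoc": → "eqc" → "eqceqceqc" ✓)

ygzoygzoygzo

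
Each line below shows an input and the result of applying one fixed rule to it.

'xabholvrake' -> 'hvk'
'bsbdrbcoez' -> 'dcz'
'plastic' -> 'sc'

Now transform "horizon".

in

The rule is to keep one character in every 3, starting at position 1 (positions 1st, 4th, 7th, ...), then delete the first character.
"horizon" → "hin" → "in".
(Check on "xabholvrake": → "xhvk" → "hvk" ✓)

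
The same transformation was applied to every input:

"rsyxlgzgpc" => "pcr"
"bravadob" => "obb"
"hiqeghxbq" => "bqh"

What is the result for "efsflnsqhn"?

hne

The rule is to move the first character to the end, then keep only the last 3 characters.
Starting from "efsflnsqhn": after the first operation, "fsflnsqhne"; after the second, "hne".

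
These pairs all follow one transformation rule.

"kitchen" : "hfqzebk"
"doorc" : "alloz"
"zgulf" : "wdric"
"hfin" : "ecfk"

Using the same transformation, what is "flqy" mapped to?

cinv

In each case the input is transformed by: shift every letter 3 places backward in the alphabet (wrapping around).
Doing the same to "flqy": "cinv".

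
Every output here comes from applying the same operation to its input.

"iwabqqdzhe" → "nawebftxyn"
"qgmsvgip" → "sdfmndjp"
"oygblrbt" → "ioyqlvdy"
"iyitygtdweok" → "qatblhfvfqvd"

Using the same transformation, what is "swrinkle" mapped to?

khibptof

Looking at the pairs, the operation is to shift every letter 3 places backward in the alphabet (wrapping around), then swap the front and back halves of the string.
Working it through for "swrinkle": intermediate "ptofkhib", final "khibptof".
(Check on "qgmsvgip": → "ndjpsdfm" → "sdfmndjp" ✓)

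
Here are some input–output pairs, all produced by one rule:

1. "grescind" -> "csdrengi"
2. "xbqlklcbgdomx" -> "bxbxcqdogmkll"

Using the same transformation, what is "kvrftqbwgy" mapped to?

Rule — sort the characters into alphabetical order, then take characters alternately from the front and the back (1st, last, 2nd, 2nd-last, ...).
Starting from "kvrftqbwgy": after the first operation, "bfgkqrtvwy"; after the second, "byfwgvktqr".

byfwgvktqr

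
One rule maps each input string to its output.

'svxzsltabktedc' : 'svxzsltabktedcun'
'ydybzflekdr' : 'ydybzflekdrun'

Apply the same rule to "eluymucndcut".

Rule — append "un".
"eluymucndcut" → "eluymucndcutun".

eluymucndcutun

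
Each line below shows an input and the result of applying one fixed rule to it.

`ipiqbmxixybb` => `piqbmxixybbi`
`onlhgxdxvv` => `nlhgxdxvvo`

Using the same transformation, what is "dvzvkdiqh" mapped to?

In each case the input is transformed by: move the first character to the end.
Applying that to "dvzvkdiqh" gives "vzvkdiqhd".

vzvkdiqhd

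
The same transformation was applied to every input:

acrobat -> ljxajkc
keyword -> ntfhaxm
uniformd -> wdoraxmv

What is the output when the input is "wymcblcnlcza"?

hflvukwlluji

The pattern: swap each adjacent pair of characters (1↔2, 3↔4, ...), then shift every letter 9 places forward in the alphabet (wrapping around).
Applying both steps to "wymcblcnlcza": "ywcmlbncclaz", then "hflvukwlluji".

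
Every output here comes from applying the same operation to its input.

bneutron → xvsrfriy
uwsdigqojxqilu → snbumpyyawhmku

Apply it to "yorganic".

Looking at the pairs, the operation is to shift every letter 4 places forward in the alphabet (wrapping around), then swap the front and back halves of the string.
Applying both steps to "yorganic": "csvkermg", then "ermgcsvk".

ermgcsvk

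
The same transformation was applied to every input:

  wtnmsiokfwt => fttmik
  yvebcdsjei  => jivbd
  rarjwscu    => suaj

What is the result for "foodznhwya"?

What's happening: move the last 3 characters to the front (rotate right by 3), then keep every other character starting from the first (positions 1st, 3rd, 5th, ...).
Starting from "foodznhwya": after the first operation, "wyafoodznh"; after the second, "waodn".
(Check on "yvebcdsjei": → "jeiyvebcds" → "jivbd" ✓)

waodn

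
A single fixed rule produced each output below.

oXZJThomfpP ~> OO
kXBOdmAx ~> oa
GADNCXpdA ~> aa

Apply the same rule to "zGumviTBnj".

Rule — flip the case of every letter, then keep only the vowels.
On "zGumviTBnj": the first step gives "ZgUMVItbNJ", and the second then gives "UI".

UI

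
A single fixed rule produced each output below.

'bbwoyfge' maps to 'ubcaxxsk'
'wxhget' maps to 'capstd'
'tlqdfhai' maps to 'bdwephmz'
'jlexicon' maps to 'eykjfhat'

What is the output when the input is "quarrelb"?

nahxmqwn

Looking at the pairs, the operation is to shift every letter 4 places backward in the alphabet (wrapping around), then swap the front and back halves of the string.
On "quarrelb": the first step gives "mqwnnahx", and the second then gives "nahxmqwn".
(Check on "wxhget": → "stdcap" → "capstd" ✓)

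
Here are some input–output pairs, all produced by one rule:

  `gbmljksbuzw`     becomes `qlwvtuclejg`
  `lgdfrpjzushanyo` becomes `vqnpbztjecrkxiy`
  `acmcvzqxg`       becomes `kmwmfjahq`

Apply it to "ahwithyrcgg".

krgsdribmqq

Each output is the input with this applied: shift every letter 10 places forward in the alphabet (wrapping around).
On "ahwithyrcgg" that produces "krgsdribmqq".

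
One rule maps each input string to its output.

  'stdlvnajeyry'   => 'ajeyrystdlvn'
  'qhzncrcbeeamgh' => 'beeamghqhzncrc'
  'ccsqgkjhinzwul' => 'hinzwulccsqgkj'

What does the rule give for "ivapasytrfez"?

In each case the input is transformed by: swap the front and back halves of the string.
"ivapasytrfez" → "ytrfezivapas".

ytrfezivapas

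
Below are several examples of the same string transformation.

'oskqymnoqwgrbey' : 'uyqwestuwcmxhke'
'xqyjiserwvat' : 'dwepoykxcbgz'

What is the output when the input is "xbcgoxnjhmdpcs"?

The pattern: shift every letter 6 places forward in the alphabet (wrapping around).
On "xbcgoxnjhmdpcs" that produces "dhimudtpnsjviy".

dhimudtpnsjviy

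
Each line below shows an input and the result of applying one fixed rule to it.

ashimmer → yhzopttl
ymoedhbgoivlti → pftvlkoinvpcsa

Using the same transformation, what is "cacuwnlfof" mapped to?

The rule is to move the last character to the front, then shift every letter 7 places forward in the alphabet (wrapping around).
On "cacuwnlfof": the first step gives "fcacuwnlfo", and the second then gives "mjhjbdusmv".

mjhjbdusmv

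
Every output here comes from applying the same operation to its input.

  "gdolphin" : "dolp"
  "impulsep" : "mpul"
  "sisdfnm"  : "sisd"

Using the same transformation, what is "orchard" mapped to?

Each output is the input with this applied: move the last 3 characters to the front (rotate right by 3), then keep only the last 4 characters.
"orchard" → "ardorch" → "orch".

orch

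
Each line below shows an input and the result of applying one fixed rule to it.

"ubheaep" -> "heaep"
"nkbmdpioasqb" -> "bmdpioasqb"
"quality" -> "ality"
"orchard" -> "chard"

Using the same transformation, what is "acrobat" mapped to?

The pattern: delete the first 2 characters.
Applying that to "acrobat" gives "robat".

robat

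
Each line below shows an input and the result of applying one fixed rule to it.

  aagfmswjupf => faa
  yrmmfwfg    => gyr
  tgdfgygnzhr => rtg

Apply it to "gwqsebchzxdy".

Rule — move the last character to the front, then keep only the first 3 characters.
"gwqsebchzxdy" → "ygwqsebchzxd" → "ygw".

ygw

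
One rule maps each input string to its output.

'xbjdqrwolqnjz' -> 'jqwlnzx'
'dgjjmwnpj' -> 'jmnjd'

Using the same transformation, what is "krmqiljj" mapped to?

mijk

What's happening: keep every other character starting from the first (positions 1st, 3rd, 5th, ...), then move the first character to the end.
Working it through for "krmqiljj": intermediate "kmij", final "mijk".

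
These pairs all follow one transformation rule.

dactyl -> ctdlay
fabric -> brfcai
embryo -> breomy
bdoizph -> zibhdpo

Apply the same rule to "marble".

rbmeal

In each case the input is transformed by: take characters alternately from the front and the back (1st, last, 2nd, 2nd-last, ...), then move the last 2 characters to the front (rotate right by 2).
For "marble", step one produces "mealrb"; step two turns that into "rbmeal".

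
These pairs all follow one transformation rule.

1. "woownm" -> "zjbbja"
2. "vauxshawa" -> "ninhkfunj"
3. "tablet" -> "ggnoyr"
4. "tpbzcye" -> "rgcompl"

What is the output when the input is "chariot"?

What's happening: move the last character to the front, then shift every letter 13 places forward in the alphabet (wrapping around) — i.e. ROT13.
So "chariot" becomes "gpunevb".

gpunevb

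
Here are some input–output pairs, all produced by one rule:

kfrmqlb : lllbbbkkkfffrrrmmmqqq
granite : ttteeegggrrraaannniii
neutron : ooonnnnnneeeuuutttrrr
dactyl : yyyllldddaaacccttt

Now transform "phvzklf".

lllfffppphhhvvvzzzkkk

In each case the input is transformed by: move the last 2 characters to the front (rotate right by 2), then repeat every character 3 times.
On "phvzklf": the first step gives "lfphvzk", and the second then gives "lllfffppphhhvvvzzzkkk".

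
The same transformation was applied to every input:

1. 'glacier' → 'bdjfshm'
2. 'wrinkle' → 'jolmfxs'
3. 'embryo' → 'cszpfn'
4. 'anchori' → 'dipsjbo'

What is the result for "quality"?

bmjuzrv

The pattern: move the first 2 characters to the end (rotate left by 2), then shift every letter 1 place forward in the alphabet (wrapping around).
Starting from "quality": after the first operation, "alityqu"; after the second, "bmjuzrv".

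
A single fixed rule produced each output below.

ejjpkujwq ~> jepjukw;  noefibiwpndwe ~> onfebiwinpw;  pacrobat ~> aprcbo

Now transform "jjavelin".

jjvale

The rule is to swap each adjacent pair of characters (1↔2, 3↔4, ...), then delete the last 2 characters.
"jjavelin" → "jjvaleni" → "jjvale".
(Check on "ejjpkujwq": → "jepjukwjq" → "jepjukw" ✓)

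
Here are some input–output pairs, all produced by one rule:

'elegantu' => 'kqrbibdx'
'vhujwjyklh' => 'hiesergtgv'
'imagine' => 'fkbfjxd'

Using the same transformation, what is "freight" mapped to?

Rule — shift every letter 3 places backward in the alphabet (wrapping around), then move the last 3 characters to the front (rotate right by 3).
"freight" → "cobfdeq" → "deqcobf".
(Check on "imagine": → "fjxdfkb" → "fkbfjxd" ✓)

deqcobf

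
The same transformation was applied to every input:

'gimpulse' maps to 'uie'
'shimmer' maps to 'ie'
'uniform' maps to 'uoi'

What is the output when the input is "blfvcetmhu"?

ue

The rule is to sort the characters into reverse alphabetical order, then keep only the vowels.
For "blfvcetmhu", step one produces "vutmlhfecb"; step two turns that into "ue".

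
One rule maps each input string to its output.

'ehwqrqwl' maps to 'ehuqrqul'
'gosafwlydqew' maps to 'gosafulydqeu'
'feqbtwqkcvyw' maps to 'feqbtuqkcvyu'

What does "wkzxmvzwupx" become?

What's happening: replace every "w" with "u".
So "wkzxmvzwupx" becomes "ukzxmvzuupx".

ukzxmvzuupx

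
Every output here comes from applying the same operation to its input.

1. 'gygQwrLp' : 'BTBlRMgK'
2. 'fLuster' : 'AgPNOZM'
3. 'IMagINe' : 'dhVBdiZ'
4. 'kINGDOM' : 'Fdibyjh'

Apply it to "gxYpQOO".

In each case the input is transformed by: shift every letter 5 places backward in the alphabet (wrapping around), then flip the case of every letter.
"gxYpQOO" → "bsTkLJJ" → "BStKljj".

BStKljj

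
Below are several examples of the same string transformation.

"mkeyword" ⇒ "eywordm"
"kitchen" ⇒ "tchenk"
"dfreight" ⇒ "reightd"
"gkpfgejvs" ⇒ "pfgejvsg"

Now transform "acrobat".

Looking at the pairs, the operation is to move the first 2 characters to the end (rotate left by 2), then delete the last character.
On "acrobat": the first step gives "robatac", and the second then gives "robata".

robata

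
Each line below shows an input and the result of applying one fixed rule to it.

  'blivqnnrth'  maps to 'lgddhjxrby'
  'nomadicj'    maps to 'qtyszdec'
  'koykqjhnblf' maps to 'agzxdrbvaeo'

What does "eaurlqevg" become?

The pattern: move the first 3 characters to the end (rotate left by 3), then shift every letter 10 places backward in the alphabet (wrapping around).
"eaurlqevg" → "rlqevgeau" → "hbgulwuqk".

hbgulwuqk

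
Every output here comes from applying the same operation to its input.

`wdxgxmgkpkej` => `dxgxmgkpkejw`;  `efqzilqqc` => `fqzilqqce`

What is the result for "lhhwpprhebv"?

Looking at the pairs, the operation is to move the first character to the end.
So "lhhwpprhebv" becomes "hhwpprhebvl".

hhwpprhebvl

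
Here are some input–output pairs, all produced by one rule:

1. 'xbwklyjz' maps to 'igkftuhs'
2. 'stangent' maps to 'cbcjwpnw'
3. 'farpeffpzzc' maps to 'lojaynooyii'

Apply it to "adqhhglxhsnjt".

Rule — shift every letter 9 places forward in the alphabet (wrapping around), then move the last character to the front.
Applying that to "adqhhglxhsnjt" gives "cjmzqqpugqbws".
(Check on "farpeffpzzc": → "ojaynooyiil" → "lojaynooyii" ✓)

cjmzqqpugqbws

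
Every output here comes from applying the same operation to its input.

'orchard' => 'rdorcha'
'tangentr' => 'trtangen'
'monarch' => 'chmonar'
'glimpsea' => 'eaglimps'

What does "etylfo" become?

foetyl

The transformation: move the last 2 characters to the front (rotate right by 2).
Doing the same to "etylfo": "foetyl".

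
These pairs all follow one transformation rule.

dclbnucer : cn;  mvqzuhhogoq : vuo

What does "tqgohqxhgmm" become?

The transformation: delete the last 2 characters, then keep one character in every 3, starting at position 2 (positions 2nd, 5th, 8th, ...).
Applying both steps to "tqgohqxhgmm": "tqgohqxhg", then "qhh".

qhh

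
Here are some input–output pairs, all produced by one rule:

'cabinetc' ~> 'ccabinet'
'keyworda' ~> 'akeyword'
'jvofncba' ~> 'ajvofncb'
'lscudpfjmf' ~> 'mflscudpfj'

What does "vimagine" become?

The rule is to move the first 3 characters to the end (rotate left by 3), then swap the front and back halves of the string.
Applying both steps to "vimagine": "aginevim", then "evimagin".

evimagin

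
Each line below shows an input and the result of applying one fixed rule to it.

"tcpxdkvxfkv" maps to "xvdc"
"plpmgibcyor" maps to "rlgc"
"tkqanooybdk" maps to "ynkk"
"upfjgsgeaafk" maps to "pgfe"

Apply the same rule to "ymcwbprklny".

ymkb

In each case the input is transformed by: keep one character in every 3, starting at position 2 (positions 2nd, 5th, 8th, ...), then sort the characters into reverse alphabetical order.
Working it through for "ymcwbprklny": intermediate "mbky", final "ymkb".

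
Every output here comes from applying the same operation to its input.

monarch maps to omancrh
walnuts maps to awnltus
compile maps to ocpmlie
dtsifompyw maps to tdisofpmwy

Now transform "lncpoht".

What's happening: swap each adjacent pair of characters (1↔2, 3↔4, ...).
Doing the same to "lncpoht": "nlpchot".

nlpchot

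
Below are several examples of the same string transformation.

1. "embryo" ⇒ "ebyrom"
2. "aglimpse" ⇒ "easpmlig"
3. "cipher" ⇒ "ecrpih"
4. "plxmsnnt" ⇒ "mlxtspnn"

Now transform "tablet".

Each output is the input with this applied: sort the characters into reverse alphabetical order, then move the last 2 characters to the front (rotate right by 2).
On "tablet": the first step gives "ttleba", and the second then gives "battle".

battle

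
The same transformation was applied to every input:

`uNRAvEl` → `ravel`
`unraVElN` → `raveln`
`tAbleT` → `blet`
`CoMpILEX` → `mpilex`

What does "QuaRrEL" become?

arrel

Each output is the input with this applied: delete the first 2 characters, then convert every letter to lowercase.
For "QuaRrEL", step one produces "aRrEL"; step two turns that into "arrel".
(Check on "CoMpILEX": → "MpILEX" → "mpilex" ✓)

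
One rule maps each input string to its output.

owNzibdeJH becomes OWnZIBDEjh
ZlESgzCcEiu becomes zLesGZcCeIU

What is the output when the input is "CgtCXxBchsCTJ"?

The pattern: flip the case of every letter.
So "CgtCXxBchsCTJ" becomes "cGTcxXbCHSctj".

cGTcxXbCHSctj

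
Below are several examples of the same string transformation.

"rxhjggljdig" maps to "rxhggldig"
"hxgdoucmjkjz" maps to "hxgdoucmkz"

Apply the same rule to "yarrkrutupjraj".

yarrkrutupra

What's happening: remove every "j".
For "yarrkrutupjraj" the result is "yarrkrutupra".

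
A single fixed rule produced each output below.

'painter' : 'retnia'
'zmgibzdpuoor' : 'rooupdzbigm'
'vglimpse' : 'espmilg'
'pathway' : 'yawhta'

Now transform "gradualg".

Looking at the pairs, the operation is to reverse the string, then delete the last character.
Applying both steps to "gradualg": "glaudarg", then "glaudar".

glaudar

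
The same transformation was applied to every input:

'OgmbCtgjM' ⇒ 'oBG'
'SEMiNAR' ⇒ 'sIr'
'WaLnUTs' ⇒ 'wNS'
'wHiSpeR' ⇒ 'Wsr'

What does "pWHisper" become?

PIE

The transformation: flip the case of every letter, then keep one character in every 3, starting at position 1 (positions 1st, 4th, 7th, ...).
Starting from "pWHisper": after the first operation, "PwhISPER"; after the second, "PIE".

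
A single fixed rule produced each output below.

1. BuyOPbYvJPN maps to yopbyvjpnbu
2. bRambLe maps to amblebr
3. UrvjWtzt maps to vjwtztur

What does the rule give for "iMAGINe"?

agineim

Each output is the input with this applied: move the first 2 characters to the end (rotate left by 2), then convert every letter to lowercase.
Working it through for "iMAGINe": intermediate "AGINeiM", final "agineim".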